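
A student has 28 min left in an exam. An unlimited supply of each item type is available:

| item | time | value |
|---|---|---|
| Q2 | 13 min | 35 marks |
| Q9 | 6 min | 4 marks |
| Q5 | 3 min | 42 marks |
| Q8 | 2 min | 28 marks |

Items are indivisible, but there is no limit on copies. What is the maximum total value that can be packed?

392 marks

Best value-per-unit is Q5 at 42/3; filling with it alone gives 9×42 = 378.
Optimal mix: 8×Q5 + 2×Q8 → time 28, value 392.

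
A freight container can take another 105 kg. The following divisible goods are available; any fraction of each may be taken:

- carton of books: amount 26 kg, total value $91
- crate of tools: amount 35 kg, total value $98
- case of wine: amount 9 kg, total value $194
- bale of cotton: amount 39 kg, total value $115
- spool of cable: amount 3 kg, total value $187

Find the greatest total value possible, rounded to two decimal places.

Take in order of value per unit:
- spool of cable (187/3 per unit): all 3 → value 187, running total 187.00
- case of wine (194/9 per unit): all 9 → value 194, running total 381.00
- carton of books (91/26 per unit): all 26 → value 91, running total 472.00
- bale of cotton (115/39 per unit): all 39 → value 115, running total 587.00
- crate of tools (98/35 per unit): 28 of 35 → value 28×98/35 = 78.4000, running total 665.40
Total 665.40.

665.40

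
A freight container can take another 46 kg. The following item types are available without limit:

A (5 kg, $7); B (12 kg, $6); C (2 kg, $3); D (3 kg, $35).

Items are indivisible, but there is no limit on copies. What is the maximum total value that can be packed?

$525

Best value-per-unit is D at 35/3, and filling with it alone uses weight 15×3=45. No mix of the others beats 15×35 = 525.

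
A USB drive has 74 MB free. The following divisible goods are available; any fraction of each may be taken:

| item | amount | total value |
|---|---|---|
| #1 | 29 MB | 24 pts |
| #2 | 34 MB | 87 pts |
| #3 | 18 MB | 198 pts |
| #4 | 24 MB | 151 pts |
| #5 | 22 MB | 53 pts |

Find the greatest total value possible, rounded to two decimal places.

430.88

Take in order of value per unit:
- #3 (198/18 per unit): all 18 → value 198, running total 198.00
- #4 (151/24 per unit): all 24 → value 151, running total 349.00
- #2 (87/34 per unit): 32 of 34 → value 32×87/34 = 81.8824, running total 430.88
Total 430.88.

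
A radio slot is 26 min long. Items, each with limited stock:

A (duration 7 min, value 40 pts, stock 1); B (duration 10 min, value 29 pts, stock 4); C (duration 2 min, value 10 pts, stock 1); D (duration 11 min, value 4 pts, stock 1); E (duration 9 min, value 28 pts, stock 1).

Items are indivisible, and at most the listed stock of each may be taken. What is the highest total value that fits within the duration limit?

97 pts

Best selections within duration 26 and stock limits:
- 1×A + 1×B + 1×E: duration 26, value 97
- 1×A + 1×B + 1×C: duration 19, value 79
- 1×A + 1×C + 1×E: duration 18, value 78
Best: 97 pts.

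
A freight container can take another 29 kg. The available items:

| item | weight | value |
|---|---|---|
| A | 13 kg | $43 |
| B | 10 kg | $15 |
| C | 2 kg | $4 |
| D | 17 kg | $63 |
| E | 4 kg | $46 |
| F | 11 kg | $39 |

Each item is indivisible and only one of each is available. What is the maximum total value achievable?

$128

Check high-value combinations within 29 kg:
- A+E+F: weight 13+4+11=28, value 43+46+39=128
- C+D+E: weight 2+17+4=23, value 4+63+46=113
- D+E: weight 17+4=21, value 63+46=109
- A+B+C+E: weight 13+10+2+4=29, value 43+15+4+46=108
- A+B+E: weight 13+10+4=27, value 43+15+46=104
Best: $128.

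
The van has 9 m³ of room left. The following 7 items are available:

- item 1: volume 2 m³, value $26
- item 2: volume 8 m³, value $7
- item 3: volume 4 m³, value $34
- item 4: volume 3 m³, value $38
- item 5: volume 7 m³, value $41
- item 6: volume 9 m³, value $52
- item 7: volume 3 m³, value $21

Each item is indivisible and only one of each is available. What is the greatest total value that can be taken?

Check high-value combinations within 9 m³:
- item 1+item 3+item 4: volume 2+4+3=9, value 26+34+38=98
- item 1+item 4+item 7: volume 2+3+3=8, value 26+38+21=85
- item 1+item 3+item 7: volume 2+4+3=9, value 26+34+21=81
- item 3+item 4: volume 4+3=7, value 34+38=72
Best: $98.

$98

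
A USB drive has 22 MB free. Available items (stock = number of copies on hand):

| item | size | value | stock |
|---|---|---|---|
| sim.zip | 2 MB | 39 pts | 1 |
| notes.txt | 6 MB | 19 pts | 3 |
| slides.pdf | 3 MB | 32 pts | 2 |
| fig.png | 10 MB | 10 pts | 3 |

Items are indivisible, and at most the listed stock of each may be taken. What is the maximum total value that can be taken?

Top feasible selections:
- 1×sim.zip + 2×notes.txt + 2×slides.pdf: size 20, value 141
- 1×sim.zip + 1×notes.txt + 2×slides.pdf: size 14, value 122
- 1×sim.zip + 2×slides.pdf + 1×fig.png: size 18, value 113
- 1×sim.zip + 2×notes.txt + 1×slides.pdf: size 17, value 109
Best: 141 pts.

141 pts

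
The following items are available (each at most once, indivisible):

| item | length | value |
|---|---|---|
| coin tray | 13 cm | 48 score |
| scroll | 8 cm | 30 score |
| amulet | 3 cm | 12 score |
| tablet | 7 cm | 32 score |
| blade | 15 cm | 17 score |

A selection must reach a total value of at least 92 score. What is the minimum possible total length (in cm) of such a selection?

23

Subsets with value ≥ 92, sorted by total length:
- coin tray+amulet+tablet: length 23, value 92
- coin tray+scroll+tablet: length 28, value 110
Minimum length: 23 cm.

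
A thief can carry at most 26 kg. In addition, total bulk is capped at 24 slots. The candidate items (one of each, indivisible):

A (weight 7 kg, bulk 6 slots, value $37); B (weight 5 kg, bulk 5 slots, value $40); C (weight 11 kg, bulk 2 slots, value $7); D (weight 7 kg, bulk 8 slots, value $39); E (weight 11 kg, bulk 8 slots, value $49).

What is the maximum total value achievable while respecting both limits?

$128

Feasible sets respecting both limits:
- B+D+E: weight 23, bulk 21, value 128
- A+B+E: weight 23, bulk 19, value 126
- A+D+E: weight 25, bulk 22, value 125
Best: $128.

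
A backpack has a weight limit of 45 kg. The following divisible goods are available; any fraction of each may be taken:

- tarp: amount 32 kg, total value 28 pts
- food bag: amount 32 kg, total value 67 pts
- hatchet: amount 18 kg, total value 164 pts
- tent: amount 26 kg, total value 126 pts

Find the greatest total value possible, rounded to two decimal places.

292.09

Take in order of value per unit:
- hatchet (164/18 per unit): all 18 → value 164, running total 164.00
- tent (126/26 per unit): all 26 → value 126, running total 290.00
- food bag (67/32 per unit): 1 of 32 → value 1×67/32 = 2.0938, running total 292.09
Total 292.09.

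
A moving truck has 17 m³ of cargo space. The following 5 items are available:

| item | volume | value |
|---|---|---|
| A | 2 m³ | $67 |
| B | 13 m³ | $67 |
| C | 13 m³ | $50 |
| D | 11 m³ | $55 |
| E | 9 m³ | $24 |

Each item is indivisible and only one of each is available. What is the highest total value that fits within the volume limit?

$134

This is a 0/1 knapsack; check combinations near the capacity.
- A+B: volume 2+13=15, value 67+67=134
- A+D: volume 2+11=13, value 67+55=122
- A+C: volume 2+13=15, value 67+50=117
- A+E: volume 2+9=11, value 67+24=91
- A: volume 2, value 67
Best: $134.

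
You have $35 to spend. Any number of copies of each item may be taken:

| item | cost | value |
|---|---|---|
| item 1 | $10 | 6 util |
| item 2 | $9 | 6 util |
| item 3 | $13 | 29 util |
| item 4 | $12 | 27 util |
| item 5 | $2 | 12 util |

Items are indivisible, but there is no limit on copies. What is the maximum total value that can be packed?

204 util

Best value-per-unit is item 5 at 12/2, and filling with it alone uses cost 17×2=34. No mix of the others beats 17×12 = 204.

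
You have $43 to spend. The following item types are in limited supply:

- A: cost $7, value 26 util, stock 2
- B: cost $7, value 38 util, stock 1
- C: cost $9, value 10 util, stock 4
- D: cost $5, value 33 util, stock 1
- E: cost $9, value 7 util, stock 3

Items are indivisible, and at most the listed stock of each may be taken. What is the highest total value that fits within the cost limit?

133 util

Top feasible selections:
- 2×A + 1×B + 1×C + 1×D: cost 35, value 133
- 2×A + 1×B + 1×D + 1×E: cost 35, value 130
Best: 133 util.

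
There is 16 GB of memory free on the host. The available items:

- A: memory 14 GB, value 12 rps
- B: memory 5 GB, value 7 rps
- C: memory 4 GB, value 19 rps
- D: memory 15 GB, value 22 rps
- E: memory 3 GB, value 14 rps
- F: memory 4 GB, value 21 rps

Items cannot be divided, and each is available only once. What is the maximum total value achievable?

Check high-value combinations within 16 GB:
- B+C+E+F: memory 5+4+3+4=16, value 7+19+14+21=61
- C+E+F: memory 4+3+4=11, value 19+14+21=54
- B+C+F: memory 5+4+4=13, value 7+19+21=47
- B+E+F: memory 5+3+4=12, value 7+14+21=42
Best: 61 rps.

61 rps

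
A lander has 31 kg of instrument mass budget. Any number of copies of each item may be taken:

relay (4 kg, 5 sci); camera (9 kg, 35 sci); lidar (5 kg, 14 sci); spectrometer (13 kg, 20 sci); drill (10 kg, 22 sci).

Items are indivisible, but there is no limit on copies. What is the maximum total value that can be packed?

Best value-per-unit is camera at 35/9; filling with it alone gives 3×35 = 105.
Optimal mix: 1×relay + 3×camera → mass 31, value 110.

110 sci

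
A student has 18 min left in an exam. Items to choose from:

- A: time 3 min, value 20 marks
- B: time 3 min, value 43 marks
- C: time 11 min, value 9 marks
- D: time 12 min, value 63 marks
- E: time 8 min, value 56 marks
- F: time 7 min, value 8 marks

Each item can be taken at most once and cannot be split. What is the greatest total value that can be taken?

Check high-value combinations within 18 min:
- A+B+D: time 3+3+12=18, value 20+43+63=126
- A+B+E: time 3+3+8=14, value 20+43+56=119
- B+E+F: time 3+8+7=18, value 43+56+8=107
Best: 126 marks.

126 marks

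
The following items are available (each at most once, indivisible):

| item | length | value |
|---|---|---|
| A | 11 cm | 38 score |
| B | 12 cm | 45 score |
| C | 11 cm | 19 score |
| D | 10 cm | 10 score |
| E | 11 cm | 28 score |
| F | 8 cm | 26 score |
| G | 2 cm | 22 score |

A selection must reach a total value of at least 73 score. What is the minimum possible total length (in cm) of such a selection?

21

Subsets with value ≥ 73, sorted by total length:
- A+F+G: length 21, value 86
- E+F+G: length 21, value 76
Minimum length: 21 cm.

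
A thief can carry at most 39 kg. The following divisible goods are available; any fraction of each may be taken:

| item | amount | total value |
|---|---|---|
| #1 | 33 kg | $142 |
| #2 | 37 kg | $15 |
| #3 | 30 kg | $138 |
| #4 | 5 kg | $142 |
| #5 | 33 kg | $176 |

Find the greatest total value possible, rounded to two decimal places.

322.60

Take in order of value per unit:
- #4 (142/5 per unit): all 5 → value 142, running total 142.00
- #5 (176/33 per unit): all 33 → value 176, running total 318.00
- #3 (138/30 per unit): 1 of 30 → value 1×138/30 = 4.6000, running total 322.60
Total 322.60.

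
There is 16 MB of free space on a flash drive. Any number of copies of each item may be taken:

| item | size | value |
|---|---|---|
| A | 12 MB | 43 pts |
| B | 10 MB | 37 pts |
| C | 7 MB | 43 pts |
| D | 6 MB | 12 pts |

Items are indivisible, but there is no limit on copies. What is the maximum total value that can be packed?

Best value-per-unit is C at 43/7, and filling with it alone uses size 2×7=14. No mix of the others beats 2×43 = 86.

86 pts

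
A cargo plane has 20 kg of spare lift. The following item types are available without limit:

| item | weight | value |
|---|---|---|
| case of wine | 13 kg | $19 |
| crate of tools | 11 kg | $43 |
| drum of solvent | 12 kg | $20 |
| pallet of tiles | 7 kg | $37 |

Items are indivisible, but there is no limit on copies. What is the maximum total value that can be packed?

Best value-per-unit is pallet of tiles at 37/7; filling with it alone gives 2×37 = 74.
Optimal mix: 1×crate of tools + 1×pallet of tiles → weight 18, value 80.

$80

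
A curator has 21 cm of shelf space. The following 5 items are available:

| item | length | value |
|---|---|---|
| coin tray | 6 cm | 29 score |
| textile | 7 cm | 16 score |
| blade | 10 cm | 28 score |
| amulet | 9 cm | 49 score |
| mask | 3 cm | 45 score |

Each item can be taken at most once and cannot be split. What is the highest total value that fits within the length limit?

123 score

This is a 0/1 knapsack; check combinations near the capacity.
- coin tray+amulet+mask: length 6+9+3=18, value 29+49+45=123
- textile+amulet+mask: length 7+9+3=19, value 16+49+45=110
- coin tray+blade+mask: length 6+10+3=19, value 29+28+45=102
- amulet+mask: length 9+3=12, value 49+45=94
Best: 123 score.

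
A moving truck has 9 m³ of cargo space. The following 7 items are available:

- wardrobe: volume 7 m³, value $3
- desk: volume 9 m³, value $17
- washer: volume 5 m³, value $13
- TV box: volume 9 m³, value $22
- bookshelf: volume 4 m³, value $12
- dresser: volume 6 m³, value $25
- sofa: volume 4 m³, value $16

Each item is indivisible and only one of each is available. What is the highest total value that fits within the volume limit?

$29

Check high-value combinations within 9 m³:
- washer+sofa: volume 5+4=9, value 13+16=29
- bookshelf+sofa: volume 4+4=8, value 12+16=28
- dresser: volume 6, value 25
- washer+bookshelf: volume 5+4=9, value 13+12=25
Best: $29.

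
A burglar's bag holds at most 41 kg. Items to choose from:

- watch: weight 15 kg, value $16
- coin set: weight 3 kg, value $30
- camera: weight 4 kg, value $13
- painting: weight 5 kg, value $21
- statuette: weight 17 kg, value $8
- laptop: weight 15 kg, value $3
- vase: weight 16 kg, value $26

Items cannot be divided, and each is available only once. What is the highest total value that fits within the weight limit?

$93

Check high-value combinations within 41 kg:
- watch+coin set+painting+vase: weight 15+3+5+16=39, value 16+30+21+26=93
- coin set+camera+painting+vase: weight 3+4+5+16=28, value 30+13+21+26=90
- watch+coin set+camera+vase: weight 15+3+4+16=38, value 16+30+13+26=85
- coin set+painting+statuette+vase: weight 3+5+17+16=41, value 30+21+8+26=85
- watch+coin set+camera+painting: weight 15+3+4+5=27, value 16+30+13+21=80
Best: $93.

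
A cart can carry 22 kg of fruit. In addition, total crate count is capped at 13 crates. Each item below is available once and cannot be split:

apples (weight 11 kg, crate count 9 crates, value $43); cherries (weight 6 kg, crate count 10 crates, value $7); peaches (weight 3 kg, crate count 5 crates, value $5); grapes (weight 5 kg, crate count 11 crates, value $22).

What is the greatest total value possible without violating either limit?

Feasible sets respecting both limits:
- apples: weight 11, crate count 9, value 43
- grapes: weight 5, crate count 11, value 22
- cherries: weight 6, crate count 10, value 7
Best: $43.

$43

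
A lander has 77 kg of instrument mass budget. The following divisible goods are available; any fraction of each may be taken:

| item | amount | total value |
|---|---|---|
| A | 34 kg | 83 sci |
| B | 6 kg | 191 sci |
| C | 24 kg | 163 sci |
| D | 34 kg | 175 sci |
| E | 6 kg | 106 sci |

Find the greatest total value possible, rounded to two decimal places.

Take in order of value per unit:
- B (191/6 per unit): all 6 → value 191, running total 191.00
- E (106/6 per unit): all 6 → value 106, running total 297.00
- C (163/24 per unit): all 24 → value 163, running total 460.00
- D (175/34 per unit): all 34 → value 175, running total 635.00
- A (83/34 per unit): 7 of 34 → value 7×83/34 = 17.0882, running total 652.09
Total 652.09.

652.09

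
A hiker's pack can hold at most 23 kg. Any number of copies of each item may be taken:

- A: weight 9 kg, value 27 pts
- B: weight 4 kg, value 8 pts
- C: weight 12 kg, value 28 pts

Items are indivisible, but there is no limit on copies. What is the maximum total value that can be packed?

Best value-per-unit is A at 27/9; filling with it alone gives 2×27 = 54.
Optimal mix: 2×A + 1×B → weight 22, value 62.

62 pts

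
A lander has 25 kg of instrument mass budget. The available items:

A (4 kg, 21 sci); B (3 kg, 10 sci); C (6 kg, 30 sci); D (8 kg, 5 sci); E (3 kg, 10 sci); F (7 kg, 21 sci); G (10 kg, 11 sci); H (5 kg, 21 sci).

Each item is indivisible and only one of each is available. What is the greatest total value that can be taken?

103 sci

Check high-value combinations within 25 kg:
- A+B+C+F+H: mass 4+3+6+7+5=25, value 21+10+30+21+21=103
- A+C+E+F+H: mass 4+6+3+7+5=25, value 21+30+10+21+21=103
- A+C+F+H: mass 4+6+7+5=22, value 21+30+21+21=93
Best: 103 sci.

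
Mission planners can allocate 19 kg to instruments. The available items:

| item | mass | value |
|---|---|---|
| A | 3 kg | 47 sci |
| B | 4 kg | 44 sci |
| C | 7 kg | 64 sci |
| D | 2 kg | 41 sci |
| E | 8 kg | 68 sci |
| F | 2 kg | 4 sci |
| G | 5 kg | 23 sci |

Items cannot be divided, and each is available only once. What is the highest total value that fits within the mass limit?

204 sci

Check high-value combinations within 19 kg:
- A+B+D+E+F: mass 3+4+2+8+2=19, value 47+44+41+68+4=204
- A+B+D+E: mass 3+4+2+8=17, value 47+44+41+68=200
- A+B+C+D+F: mass 3+4+7+2+2=18, value 47+44+64+41+4=200
- A+B+C+D: mass 3+4+7+2=16, value 47+44+64+41=196
- A+C+E: mass 3+7+8=18, value 47+64+68=179
Best: 204 sci.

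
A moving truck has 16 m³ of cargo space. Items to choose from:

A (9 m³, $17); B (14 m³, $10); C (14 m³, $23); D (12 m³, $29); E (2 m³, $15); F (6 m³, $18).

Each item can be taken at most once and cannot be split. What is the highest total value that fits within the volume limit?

This is a 0/1 knapsack; check combinations near the capacity.
- D+E: volume 12+2=14, value 29+15=44
- C+E: volume 14+2=16, value 23+15=38
- A+F: volume 9+6=15, value 17+18=35
- E+F: volume 2+6=8, value 15+18=33
- A+E: volume 9+2=11, value 17+15=32
Best: $44.

$44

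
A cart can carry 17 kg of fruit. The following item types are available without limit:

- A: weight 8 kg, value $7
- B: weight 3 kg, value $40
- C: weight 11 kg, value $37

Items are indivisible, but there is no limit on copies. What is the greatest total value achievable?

Best value-per-unit is B at 40/3, and filling with it alone uses weight 5×3=15. No mix of the others beats 5×40 = 200.

$200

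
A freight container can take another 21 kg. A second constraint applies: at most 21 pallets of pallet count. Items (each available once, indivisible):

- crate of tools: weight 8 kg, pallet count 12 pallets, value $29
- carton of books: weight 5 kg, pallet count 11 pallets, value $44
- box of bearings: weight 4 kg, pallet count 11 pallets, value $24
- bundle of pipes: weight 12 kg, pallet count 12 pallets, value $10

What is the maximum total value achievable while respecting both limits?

Feasible sets respecting both limits:
- carton of books: weight 5, pallet count 11, value 44
- crate of tools: weight 8, pallet count 12, value 29
- box of bearings: weight 4, pallet count 11, value 24
- bundle of pipes: weight 12, pallet count 12, value 10
Best: $44.

$44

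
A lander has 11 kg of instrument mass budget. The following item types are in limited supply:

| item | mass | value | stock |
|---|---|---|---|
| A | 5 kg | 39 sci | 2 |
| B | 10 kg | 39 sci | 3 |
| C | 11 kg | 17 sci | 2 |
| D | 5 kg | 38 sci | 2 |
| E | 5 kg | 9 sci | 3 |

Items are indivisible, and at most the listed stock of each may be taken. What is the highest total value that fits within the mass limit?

78 sci

Top feasible selections:
- 2×A: mass 10, value 78
- 1×A + 1×D: mass 10, value 77
Best: 78 sci.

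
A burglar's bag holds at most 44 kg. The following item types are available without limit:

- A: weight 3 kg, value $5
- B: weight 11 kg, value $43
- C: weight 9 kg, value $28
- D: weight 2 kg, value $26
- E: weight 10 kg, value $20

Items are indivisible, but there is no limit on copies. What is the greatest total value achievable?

Best value-per-unit is D at 26/2, and filling with it alone uses weight 22×2=44. No mix of the others beats 22×26 = 572.

$572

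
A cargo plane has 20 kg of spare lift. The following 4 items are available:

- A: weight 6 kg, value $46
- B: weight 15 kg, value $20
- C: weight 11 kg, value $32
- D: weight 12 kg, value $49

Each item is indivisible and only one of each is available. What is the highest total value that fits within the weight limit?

$95

Check high-value combinations within 20 kg:
- A+D: weight 6+12=18, value 46+49=95
- A+C: weight 6+11=17, value 46+32=78
- D: weight 12, value 49
Best: $95.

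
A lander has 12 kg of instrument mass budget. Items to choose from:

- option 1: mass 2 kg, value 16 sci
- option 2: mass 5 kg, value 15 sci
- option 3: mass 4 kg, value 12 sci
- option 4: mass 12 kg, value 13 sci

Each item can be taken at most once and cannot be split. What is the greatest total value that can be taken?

Check high-value combinations within 12 kg:
- option 1+option 2+option 3: mass 2+5+4=11, value 16+15+12=43
- option 1+option 2: mass 2+5=7, value 16+15=31
- option 1+option 3: mass 2+4=6, value 16+12=28
- option 2+option 3: mass 5+4=9, value 15+12=27
- option 1: mass 2, value 16
Best: 43 sci.

43 sci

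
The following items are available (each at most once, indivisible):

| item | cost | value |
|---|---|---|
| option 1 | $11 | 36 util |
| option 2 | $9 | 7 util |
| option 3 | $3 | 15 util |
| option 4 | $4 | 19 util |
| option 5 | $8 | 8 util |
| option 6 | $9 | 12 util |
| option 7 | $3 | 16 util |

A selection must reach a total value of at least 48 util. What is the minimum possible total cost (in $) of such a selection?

Subsets with value ≥ 48, sorted by total cost:
- option 3+option 4+option 7: cost 10, value 50
- option 1+option 7: cost 14, value 52
Minimum cost: 10 $.

10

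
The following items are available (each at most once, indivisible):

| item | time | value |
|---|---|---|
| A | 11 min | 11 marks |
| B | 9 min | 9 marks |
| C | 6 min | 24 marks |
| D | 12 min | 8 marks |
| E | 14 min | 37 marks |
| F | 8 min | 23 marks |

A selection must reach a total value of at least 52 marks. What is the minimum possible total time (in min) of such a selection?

Subsets with value ≥ 52, sorted by total time:
- C+E: time 20, value 61
- E+F: time 22, value 60
- B+C+F: time 23, value 56
Minimum time: 20 min.

20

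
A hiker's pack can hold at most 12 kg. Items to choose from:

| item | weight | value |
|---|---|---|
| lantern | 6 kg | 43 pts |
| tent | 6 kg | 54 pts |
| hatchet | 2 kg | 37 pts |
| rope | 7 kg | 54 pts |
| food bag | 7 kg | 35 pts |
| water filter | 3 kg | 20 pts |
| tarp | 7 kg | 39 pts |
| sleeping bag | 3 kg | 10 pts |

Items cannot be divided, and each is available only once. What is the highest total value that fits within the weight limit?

This is a 0/1 knapsack; check combinations near the capacity.
- tent+hatchet+water filter: weight 6+2+3=11, value 54+37+20=111
- hatchet+rope+water filter: weight 2+7+3=12, value 37+54+20=111
- tent+hatchet+sleeping bag: weight 6+2+3=11, value 54+37+10=101
- hatchet+rope+sleeping bag: weight 2+7+3=12, value 37+54+10=101
Best: 111 pts.

111 pts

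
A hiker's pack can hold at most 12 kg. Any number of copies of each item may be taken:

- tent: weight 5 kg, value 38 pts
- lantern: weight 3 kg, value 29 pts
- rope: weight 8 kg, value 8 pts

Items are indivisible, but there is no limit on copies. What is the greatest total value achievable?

116 pts

Best value-per-unit is lantern at 29/3, and filling with it alone uses weight 4×3=12. No mix of the others beats 4×29 = 116.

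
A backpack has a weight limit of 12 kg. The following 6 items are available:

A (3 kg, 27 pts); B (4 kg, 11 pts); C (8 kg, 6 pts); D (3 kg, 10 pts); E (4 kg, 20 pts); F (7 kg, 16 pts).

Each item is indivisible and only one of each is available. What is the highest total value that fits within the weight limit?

58 pts

Check high-value combinations within 12 kg:
- A+B+E: weight 3+4+4=11, value 27+11+20=58
- A+D+E: weight 3+3+4=10, value 27+10+20=57
- A+B+D: weight 3+4+3=10, value 27+11+10=48
- A+E: weight 3+4=7, value 27+20=47
Best: 58 pts.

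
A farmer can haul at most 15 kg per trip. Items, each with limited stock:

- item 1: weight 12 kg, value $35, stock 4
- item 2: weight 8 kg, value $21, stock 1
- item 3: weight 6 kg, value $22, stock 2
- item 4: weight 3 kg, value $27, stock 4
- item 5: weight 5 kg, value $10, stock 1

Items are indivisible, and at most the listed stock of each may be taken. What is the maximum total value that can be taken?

Top feasible selections:
- 4×item 4: weight 12, value 108
- 1×item 3 + 3×item 4: weight 15, value 103
- 3×item 4 + 1×item 5: weight 14, value 91
- 3×item 4: weight 9, value 81
Best: $108.

$108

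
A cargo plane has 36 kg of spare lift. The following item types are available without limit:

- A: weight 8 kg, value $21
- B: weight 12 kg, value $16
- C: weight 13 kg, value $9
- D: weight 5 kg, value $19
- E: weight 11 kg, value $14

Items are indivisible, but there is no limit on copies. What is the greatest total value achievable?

$133

Best value-per-unit is D at 19/5, and filling with it alone uses weight 7×5=35. No mix of the others beats 7×19 = 133.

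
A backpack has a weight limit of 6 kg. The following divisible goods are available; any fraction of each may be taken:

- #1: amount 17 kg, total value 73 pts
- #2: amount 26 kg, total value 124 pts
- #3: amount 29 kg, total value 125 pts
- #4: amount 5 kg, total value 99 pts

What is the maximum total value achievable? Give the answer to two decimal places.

103.77

Take in order of value per unit:
- #4 (99/5 per unit): all 5 → value 99, running total 99.00
- #2 (124/26 per unit): 1 of 26 → value 1×124/26 = 4.7692, running total 103.77
Total 103.77.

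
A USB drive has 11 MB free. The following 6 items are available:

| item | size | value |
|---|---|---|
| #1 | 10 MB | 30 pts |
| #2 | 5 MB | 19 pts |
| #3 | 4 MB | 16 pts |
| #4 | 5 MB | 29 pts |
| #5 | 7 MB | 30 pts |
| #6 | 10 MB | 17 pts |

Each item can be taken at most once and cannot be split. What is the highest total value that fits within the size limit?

Check high-value combinations within 11 MB:
- #2+#4: size 5+5=10, value 19+29=48
- #3+#5: size 4+7=11, value 16+30=46
- #3+#4: size 4+5=9, value 16+29=45
- #2+#3: size 5+4=9, value 19+16=35
- #5: size 7, value 30
Best: 48 pts.

48 pts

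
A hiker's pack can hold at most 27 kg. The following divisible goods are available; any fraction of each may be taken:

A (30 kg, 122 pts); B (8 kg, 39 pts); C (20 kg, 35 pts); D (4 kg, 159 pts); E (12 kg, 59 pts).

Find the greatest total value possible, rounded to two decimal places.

Take in order of value per unit:
- D (159/4 per unit): all 4 → value 159, running total 159.00
- E (59/12 per unit): all 12 → value 59, running total 218.00
- B (39/8 per unit): all 8 → value 39, running total 257.00
- A (122/30 per unit): 3 of 30 → value 3×122/30 = 12.2000, running total 269.20
Total 269.20.

269.20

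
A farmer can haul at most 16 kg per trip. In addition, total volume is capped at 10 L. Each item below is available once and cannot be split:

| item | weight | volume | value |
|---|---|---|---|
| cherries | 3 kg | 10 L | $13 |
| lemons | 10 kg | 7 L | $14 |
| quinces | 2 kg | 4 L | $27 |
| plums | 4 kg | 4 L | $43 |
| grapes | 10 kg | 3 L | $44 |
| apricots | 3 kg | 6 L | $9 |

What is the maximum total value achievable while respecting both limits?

$87

Feasible sets respecting both limits:
- plums+grapes: weight 14, volume 7, value 87
- quinces+grapes: weight 12, volume 7, value 71
- quinces+plums: weight 6, volume 8, value 70
- grapes+apricots: weight 13, volume 9, value 53
Best: $87.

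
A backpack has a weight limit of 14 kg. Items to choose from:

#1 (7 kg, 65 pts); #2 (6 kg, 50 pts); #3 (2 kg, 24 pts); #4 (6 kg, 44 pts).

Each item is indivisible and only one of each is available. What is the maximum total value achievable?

Check high-value combinations within 14 kg:
- #2+#3+#4: weight 6+2+6=14, value 50+24+44=118
- #1+#2: weight 7+6=13, value 65+50=115
- #1+#4: weight 7+6=13, value 65+44=109
- #2+#4: weight 6+6=12, value 50+44=94
Best: 118 pts.

118 pts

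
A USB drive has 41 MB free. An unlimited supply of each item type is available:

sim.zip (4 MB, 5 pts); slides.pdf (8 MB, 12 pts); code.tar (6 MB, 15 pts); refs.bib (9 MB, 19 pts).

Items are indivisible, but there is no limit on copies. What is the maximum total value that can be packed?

95 pts

Best value-per-unit is code.tar at 15/6; filling with it alone gives 6×15 = 90.
Optimal mix: 1×sim.zip + 6×code.tar → size 40, value 95.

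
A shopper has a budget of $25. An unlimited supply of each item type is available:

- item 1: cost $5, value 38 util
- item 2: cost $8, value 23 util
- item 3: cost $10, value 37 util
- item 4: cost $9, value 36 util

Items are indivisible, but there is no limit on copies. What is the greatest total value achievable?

Best value-per-unit is item 1 at 38/5, and filling with it alone uses cost 5×5=25. No mix of the others beats 5×38 = 190.

190 util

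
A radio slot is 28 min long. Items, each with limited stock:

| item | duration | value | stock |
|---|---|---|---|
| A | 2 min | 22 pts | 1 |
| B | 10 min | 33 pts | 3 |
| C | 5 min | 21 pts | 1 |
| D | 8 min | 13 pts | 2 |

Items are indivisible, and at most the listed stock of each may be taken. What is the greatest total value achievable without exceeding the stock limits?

Top feasible selections:
- 1×A + 2×B + 1×C: duration 27, value 109
- 1×A + 1×B + 1×C + 1×D: duration 25, value 89
Best: 109 pts.

109 pts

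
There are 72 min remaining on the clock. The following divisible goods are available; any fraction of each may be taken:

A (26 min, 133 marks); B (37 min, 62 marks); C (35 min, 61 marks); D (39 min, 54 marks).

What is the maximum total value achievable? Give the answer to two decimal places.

Take in order of value per unit:
- A (133/26 per unit): all 26 → value 133, running total 133.00
- C (61/35 per unit): all 35 → value 61, running total 194.00
- B (62/37 per unit): 11 of 37 → value 11×62/37 = 18.4324, running total 212.43
Total 212.43.

212.43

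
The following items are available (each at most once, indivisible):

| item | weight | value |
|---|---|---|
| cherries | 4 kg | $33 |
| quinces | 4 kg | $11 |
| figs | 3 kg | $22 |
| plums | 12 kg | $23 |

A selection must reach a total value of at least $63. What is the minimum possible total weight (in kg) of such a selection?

Subsets with value ≥ 63, sorted by total weight:
- cherries+quinces+figs: weight 11, value 66
- cherries+figs+plums: weight 19, value 78
- cherries+quinces+plums: weight 20, value 67
- cherries+quinces+figs+plums: weight 23, value 89
Minimum weight: 11 kg.

11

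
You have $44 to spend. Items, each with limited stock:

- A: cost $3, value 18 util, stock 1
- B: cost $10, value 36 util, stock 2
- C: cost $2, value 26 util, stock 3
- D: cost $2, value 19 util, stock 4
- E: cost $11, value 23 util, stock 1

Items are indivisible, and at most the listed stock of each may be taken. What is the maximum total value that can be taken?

244 util

Best selections within cost 44 and stock limits:
- 1×A + 2×B + 3×C + 4×D: cost 37, value 244
- 1×A + 1×B + 3×C + 4×D + 1×E: cost 38, value 231
Best: 244 util.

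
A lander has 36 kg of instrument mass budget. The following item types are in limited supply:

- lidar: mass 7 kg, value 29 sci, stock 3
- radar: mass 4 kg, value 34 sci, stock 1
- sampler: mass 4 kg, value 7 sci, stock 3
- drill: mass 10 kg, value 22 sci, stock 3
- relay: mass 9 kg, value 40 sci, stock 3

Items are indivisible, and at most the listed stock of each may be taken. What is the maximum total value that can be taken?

Top feasible selections:
- 2×lidar + 1×radar + 2×relay: mass 36, value 172
- 3×lidar + 1×radar + 1×relay: mass 34, value 161
- 1×radar + 1×sampler + 3×relay: mass 35, value 161
- 1×radar + 3×relay: mass 31, value 154
Best: 172 sci.

172 sci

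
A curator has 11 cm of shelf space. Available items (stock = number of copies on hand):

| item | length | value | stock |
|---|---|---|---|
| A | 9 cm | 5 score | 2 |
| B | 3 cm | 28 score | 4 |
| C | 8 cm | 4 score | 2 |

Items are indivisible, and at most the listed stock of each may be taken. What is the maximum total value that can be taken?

84 score

Best selections within length 11 and stock limits:
- 3×B: length 9, value 84
- 2×B: length 6, value 56
Best: 84 score.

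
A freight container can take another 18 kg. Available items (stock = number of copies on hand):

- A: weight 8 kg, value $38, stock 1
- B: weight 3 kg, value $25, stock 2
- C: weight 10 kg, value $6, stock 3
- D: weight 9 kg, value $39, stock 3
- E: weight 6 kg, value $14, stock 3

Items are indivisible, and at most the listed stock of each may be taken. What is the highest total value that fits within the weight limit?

$89

Top feasible selections:
- 2×B + 1×D: weight 15, value 89
- 1×A + 2×B: weight 14, value 88
Best: $89.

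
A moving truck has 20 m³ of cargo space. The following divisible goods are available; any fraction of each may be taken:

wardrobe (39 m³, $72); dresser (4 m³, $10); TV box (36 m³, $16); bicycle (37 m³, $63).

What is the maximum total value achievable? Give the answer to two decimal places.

Take in order of value per unit:
- dresser (10/4 per unit): all 4 → value 10, running total 10.00
- wardrobe (72/39 per unit): 16 of 39 → value 16×72/39 = 29.5385, running total 39.54
Total 39.54.

39.54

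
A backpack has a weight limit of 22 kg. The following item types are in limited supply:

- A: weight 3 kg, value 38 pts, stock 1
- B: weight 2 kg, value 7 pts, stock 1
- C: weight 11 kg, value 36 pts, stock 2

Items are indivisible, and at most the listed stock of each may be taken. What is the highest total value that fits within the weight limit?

Top feasible selections:
- 1×A + 1×B + 1×C: weight 16, value 81
- 1×A + 1×C: weight 14, value 74
- 2×C: weight 22, value 72
- 1×A + 1×B: weight 5, value 45
Best: 81 pts.

81 pts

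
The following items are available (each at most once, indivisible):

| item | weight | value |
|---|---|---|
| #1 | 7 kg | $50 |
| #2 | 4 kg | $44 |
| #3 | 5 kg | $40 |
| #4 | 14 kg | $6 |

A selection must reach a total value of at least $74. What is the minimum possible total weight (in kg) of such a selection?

Subsets with value ≥ 74, sorted by total weight:
- #2+#3: weight 9, value 84
- #1+#2: weight 11, value 94
Minimum weight: 9 kg.

9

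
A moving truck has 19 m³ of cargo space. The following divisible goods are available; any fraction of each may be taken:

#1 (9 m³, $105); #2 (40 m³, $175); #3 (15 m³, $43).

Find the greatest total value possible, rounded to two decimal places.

148.75

Take in order of value per unit:
- #1 (105/9 per unit): all 9 → value 105, running total 105.00
- #2 (175/40 per unit): 10 of 40 → value 10×175/40 = 43.7500, running total 148.75
Total 148.75.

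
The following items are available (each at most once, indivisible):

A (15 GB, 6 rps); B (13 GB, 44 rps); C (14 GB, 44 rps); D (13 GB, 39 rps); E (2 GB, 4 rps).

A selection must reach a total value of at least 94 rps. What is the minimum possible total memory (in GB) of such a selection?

Subsets with value ≥ 94, sorted by total memory:
- B+C+D: memory 40, value 127
- B+C+D+E: memory 42, value 131
Minimum memory: 40 GB.

40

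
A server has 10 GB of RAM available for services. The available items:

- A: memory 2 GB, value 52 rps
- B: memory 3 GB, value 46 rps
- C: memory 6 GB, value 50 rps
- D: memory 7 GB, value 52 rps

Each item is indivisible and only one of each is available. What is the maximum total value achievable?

104 rps

Check high-value combinations within 10 GB:
- A+D: memory 2+7=9, value 52+52=104
- A+C: memory 2+6=8, value 52+50=102
- A+B: memory 2+3=5, value 52+46=98
- B+D: memory 3+7=10, value 46+52=98
- B+C: memory 3+6=9, value 46+50=96
Best: 104 rps.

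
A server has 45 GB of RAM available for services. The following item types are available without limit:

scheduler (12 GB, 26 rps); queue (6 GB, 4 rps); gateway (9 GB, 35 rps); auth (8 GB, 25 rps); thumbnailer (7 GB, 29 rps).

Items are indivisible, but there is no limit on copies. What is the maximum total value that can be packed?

180 rps

Best value-per-unit is thumbnailer at 29/7; filling with it alone gives 6×29 = 174.
Optimal mix: 1×gateway + 5×thumbnailer → memory 44, value 180.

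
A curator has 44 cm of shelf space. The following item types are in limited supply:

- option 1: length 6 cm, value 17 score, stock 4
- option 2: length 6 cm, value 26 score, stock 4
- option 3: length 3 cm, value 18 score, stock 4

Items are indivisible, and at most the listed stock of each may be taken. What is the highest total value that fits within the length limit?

193 score

Best selections within length 44 and stock limits:
- 1×option 1 + 4×option 2 + 4×option 3: length 42, value 193
- 2×option 1 + 3×option 2 + 4×option 3: length 42, value 184
- 4×option 2 + 4×option 3: length 36, value 176
- 1×option 1 + 4×option 2 + 3×option 3: length 39, value 175
Best: 193 score.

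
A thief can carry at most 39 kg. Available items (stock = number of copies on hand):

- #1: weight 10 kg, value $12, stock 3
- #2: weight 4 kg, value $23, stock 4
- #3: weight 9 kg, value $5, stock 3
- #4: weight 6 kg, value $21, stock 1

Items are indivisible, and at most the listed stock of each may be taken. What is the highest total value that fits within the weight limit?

$125

Best selections within weight 39 and stock limits:
- 1×#1 + 4×#2 + 1×#4: weight 32, value 125
- 4×#2 + 1×#3 + 1×#4: weight 31, value 118
Best: $125.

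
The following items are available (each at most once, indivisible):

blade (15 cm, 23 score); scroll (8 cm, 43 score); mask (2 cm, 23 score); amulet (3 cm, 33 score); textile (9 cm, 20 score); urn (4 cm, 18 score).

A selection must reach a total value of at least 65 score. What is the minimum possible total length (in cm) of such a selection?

Subsets with value ≥ 65, sorted by total length:
- mask+amulet+urn: length 9, value 74
- scroll+mask: length 10, value 66
- scroll+amulet: length 11, value 76
Minimum length: 9 cm.

9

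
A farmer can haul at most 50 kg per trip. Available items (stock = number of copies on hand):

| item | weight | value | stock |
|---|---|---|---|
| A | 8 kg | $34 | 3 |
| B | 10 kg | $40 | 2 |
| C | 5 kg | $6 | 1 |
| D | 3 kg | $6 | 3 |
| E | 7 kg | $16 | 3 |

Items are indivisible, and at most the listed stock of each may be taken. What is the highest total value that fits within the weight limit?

$194

Top feasible selections:
- 3×A + 2×B + 2×D: weight 50, value 194
- 3×A + 2×B + 1×D: weight 47, value 188
Best: $194.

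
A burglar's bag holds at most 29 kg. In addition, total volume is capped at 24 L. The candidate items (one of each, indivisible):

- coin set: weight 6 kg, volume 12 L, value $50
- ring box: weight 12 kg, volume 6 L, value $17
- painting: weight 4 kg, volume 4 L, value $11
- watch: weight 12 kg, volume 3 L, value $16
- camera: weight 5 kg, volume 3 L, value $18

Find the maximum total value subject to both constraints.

Feasible sets respecting both limits:
- coin set+painting+watch+camera: weight 27, volume 22, value 95
- coin set+ring box+camera: weight 23, volume 21, value 85
- coin set+watch+camera: weight 23, volume 18, value 84
Best: $95.

$95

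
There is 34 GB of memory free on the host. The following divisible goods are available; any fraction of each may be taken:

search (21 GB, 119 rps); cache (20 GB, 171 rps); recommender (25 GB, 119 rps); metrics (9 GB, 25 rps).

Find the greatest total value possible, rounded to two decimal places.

250.33

Take in order of value per unit:
- cache (171/20 per unit): all 20 → value 171, running total 171.00
- search (119/21 per unit): 14 of 21 → value 14×119/21 = 79.3333, running total 250.33
Total 250.33.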